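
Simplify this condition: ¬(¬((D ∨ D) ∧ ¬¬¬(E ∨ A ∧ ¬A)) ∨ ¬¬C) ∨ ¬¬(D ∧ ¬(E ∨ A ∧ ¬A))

¬(¬((D ∨ D) ∧ ¬¬¬(E ∨ A ∧ ¬A)) ∨ ¬¬C) ∨ ¬¬(D ∧ ¬(E ∨ A ∧ ¬A))
= ¬(¬((D ∨ D) ∧ ¬(E ∨ A ∧ ¬A)) ∨ ¬¬C) ∨ ¬¬(D ∧ ¬(E ∨ A ∧ ¬A))   [double negation]
= (D ∨ D) ∧ ¬(E ∨ A ∧ ¬A) ∧ ¬C ∨ ¬¬(D ∧ ¬(E ∨ A ∧ ¬A))   [De Morgan]
= D ∧ ¬(E ∨ A ∧ ¬A) ∧ ¬C ∨ ¬¬(D ∧ ¬(E ∨ A ∧ ¬A))   [idempotence]
= D ∧ ¬(E ∨ A ∧ ¬A) ∧ ¬C ∨ D ∧ ¬(E ∨ A ∧ ¬A)   [double negation]
= D ∧ ¬(E ∨ A ∧ ¬A)   [absorption]
= D ∧ ¬E   [complement / identity]

D ∧ ¬E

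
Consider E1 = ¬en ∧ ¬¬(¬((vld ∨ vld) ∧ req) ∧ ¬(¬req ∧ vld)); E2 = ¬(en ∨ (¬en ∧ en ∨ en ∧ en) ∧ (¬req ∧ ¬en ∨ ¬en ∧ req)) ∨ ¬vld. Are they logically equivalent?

E1: ¬en ∧ ¬¬(¬((vld ∨ vld) ∧ req) ∧ ¬(¬req ∧ vld))
    = ¬en ∧ ¬¬(¬(vld ∧ req) ∧ ¬(¬req ∧ vld))
    = ¬en ∧ ¬(vld ∧ req ∨ ¬req ∧ vld)
    = ¬en ∧ ¬vld
E2: ¬(en ∨ (¬en ∧ en ∨ en ∧ en) ∧ (¬req ∧ ¬en ∨ ¬en ∧ req)) ∨ ¬vld
    = ¬(en ∨ en ∧ (¬req ∧ ¬en ∨ ¬en ∧ req)) ∨ ¬vld
    = ¬(en ∨ en ∧ ¬en) ∨ ¬vld
    = ¬en ∨ ¬vld
These differ: at en=1, req=0, vld=0, E1 = 0 but E2 = 1.

No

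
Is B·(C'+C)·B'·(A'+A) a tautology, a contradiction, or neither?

B·(C'+C)·B'·(A'+A)
= B·(C'+C)·B'   [complement / identity]
= B·B'   [complement / identity]
= 0   [complement]

contradiction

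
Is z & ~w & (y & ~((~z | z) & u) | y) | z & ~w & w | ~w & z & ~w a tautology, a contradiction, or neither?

neither

z & ~w & (y & ~((~z | z) & u) | y) | z & ~w & w | ~w & z & ~w
= z & ~w & (y & ~u | y) | z & ~w & w | ~w & z & ~w
= z & ~w & (y & ~u | y) | z & ~w
= z & ~w & y | z & ~w
= z & ~w
This depends on w, z, so it is not a constant.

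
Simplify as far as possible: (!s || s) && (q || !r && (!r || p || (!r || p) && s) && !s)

(!s || s) && (q || !r && (!r || p || (!r || p) && s) && !s)
= (!s || s) && (q || !r && (!r || p) && !s)   (absorption)
= q || !r && (!r || p) && !s   (complement / identity)
= q || !r && !s   (absorption)

q || !r && !s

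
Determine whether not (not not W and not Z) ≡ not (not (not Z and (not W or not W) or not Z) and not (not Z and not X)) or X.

No

E1: not (not not W and not Z)
    = not W or Z
E2: not (not (not Z and (not W or not W) or not Z) and not (not Z and not X)) or X
    = not (not (not Z and not W or not Z) and not (not Z and not X)) or X
    = not (not not Z and not (not Z and not X)) or X
    = not Z or not Z and not X or X
    = not Z or X
These differ: at W=1, X=0, Z=1, E1 = 1 but E2 = 0.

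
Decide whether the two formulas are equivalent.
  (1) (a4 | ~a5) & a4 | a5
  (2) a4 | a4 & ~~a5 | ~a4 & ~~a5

E1: (a4 | ~a5) & a4 | a5
    = a4 | a5   (absorption)
E2: a4 | a4 & ~~a5 | ~a4 & ~~a5
    = a4 | ~~a5   (distribution)
    = a4 | a5   (double negation)
Both reduce to a4 | a5, so they are equivalent.

Yes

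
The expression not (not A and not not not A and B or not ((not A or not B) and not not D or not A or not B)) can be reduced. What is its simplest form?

not B

not (not A and not not not A and B or not ((not A or not B) and not not D or not A or not B))
= not (not A and not not not A and B or not ((not A or not B) and D or not A or not B))   [double negation]
= not (not A and not not not A and B or not (not A or not B))   [absorption]
= not (not A and not A and B or not (not A or not B))   [double negation]
= not (not A and B or not (not A or not B))   [idempotence]
= not (not A and B or A and B)   [De Morgan]
= not B   [distribution]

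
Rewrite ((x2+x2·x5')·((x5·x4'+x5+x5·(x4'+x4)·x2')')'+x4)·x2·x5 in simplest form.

x2·x5

((x2+x2·x5')·((x5·x4'+x5+x5·(x4'+x4)·x2')')'+x4)·x2·x5
= ((x2+x2·x5')·((x5+x5·(x4'+x4)·x2')')'+x4)·x2·x5
= (x2·((x5+x5·(x4'+x4)·x2')')'+x4)·x2·x5
= (x2·(x5+x5·(x4'+x4)·x2')+x4)·x2·x5
= (x2·(x5+x5·x2')+x4)·x2·x5
= (x2·x5+x4)·x2·x5
= x2·x5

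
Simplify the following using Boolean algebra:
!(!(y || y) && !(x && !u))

!(!(y || y) && !(x && !u))
= y || y || x && !u   (De Morgan)
= y || x && !u   (idempotence)

y || x && !u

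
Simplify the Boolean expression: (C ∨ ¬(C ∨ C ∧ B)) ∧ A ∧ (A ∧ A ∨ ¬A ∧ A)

A

(C ∨ ¬(C ∨ C ∧ B)) ∧ A ∧ (A ∧ A ∨ ¬A ∧ A)
= (C ∨ ¬C) ∧ A ∧ (A ∧ A ∨ ¬A ∧ A)   — absorption
= (C ∨ ¬C) ∧ A ∧ A   — distribution
= A ∧ A   — complement / identity
= A   — idempotence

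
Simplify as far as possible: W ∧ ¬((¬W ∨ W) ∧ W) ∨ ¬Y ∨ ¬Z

¬Y ∨ ¬Z

W ∧ ¬((¬W ∨ W) ∧ W) ∨ ¬Y ∨ ¬Z
= W ∧ ¬W ∨ ¬Y ∨ ¬Z   — complement / identity
= ¬Y ∨ ¬Z   — complement / identity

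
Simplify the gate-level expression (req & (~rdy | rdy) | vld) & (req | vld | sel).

vld | req

(req & (~rdy | rdy) | vld) & (req | vld | sel)
= (req | vld) & (req | vld | sel)
= vld & (vld | sel) | req
= vld | req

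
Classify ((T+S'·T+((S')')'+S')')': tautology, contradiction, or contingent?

((T+S'·T+((S')')'+S')')'
= ((T+S'·T+S'+S')')'   (double negation)
= ((T+S'+S')')'   (absorption)
= ((T+S')')'   (idempotence)
= T+S'   (double negation)
This depends on S, T, so it is not a constant.

contingent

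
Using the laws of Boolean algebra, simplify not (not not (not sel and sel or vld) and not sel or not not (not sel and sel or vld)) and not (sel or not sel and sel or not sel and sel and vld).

not (not not (not sel and sel or vld) and not sel or not not (not sel and sel or vld)) and not (sel or not sel and sel or not sel and sel and vld)
= not not not (not sel and sel or vld) and not (sel or not sel and sel or not sel and sel and vld)   — absorption
= not not not (not sel and sel or vld) and not (sel or not sel and sel)   — absorption
= not (not sel and sel or vld) and not (sel or not sel and sel)   — double negation
= not vld and not (sel or not sel and sel)   — complement / identity
= not vld and not sel   — complement / identity

not vld and not sel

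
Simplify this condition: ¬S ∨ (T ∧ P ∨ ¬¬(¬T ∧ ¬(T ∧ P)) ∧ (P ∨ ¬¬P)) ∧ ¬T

¬S ∨ P ∧ ¬T

¬S ∨ (T ∧ P ∨ ¬¬(¬T ∧ ¬(T ∧ P)) ∧ (P ∨ ¬¬P)) ∧ ¬T
= ¬S ∨ (T ∧ P ∨ ¬(T ∨ T ∧ P) ∧ (P ∨ ¬¬P)) ∧ ¬T   [De Morgan]
= ¬S ∨ (T ∧ P ∨ ¬(T ∨ T ∧ P) ∧ (P ∨ P)) ∧ ¬T   [double negation]
= ¬S ∨ (T ∧ P ∨ ¬T ∧ (P ∨ P)) ∧ ¬T   [absorption]
= ¬S ∨ (T ∧ P ∨ ¬T ∧ P) ∧ ¬T   [idempotence]
= ¬S ∨ P ∧ ¬T   [distribution]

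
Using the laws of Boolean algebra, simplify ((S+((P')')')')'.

((S+((P')')')')'
= S+((P')')'   (double negation)
= S+P'   (double negation)

S+P'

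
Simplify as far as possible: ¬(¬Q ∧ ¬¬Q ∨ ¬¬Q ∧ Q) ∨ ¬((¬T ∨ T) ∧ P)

¬(¬Q ∧ ¬¬Q ∨ ¬¬Q ∧ Q) ∨ ¬((¬T ∨ T) ∧ P)
= ¬¬¬Q ∨ ¬((¬T ∨ T) ∧ P)   (distribution)
= ¬¬¬Q ∨ ¬P   (complement / identity)
= ¬Q ∨ ¬P   (double negation)

¬Q ∨ ¬P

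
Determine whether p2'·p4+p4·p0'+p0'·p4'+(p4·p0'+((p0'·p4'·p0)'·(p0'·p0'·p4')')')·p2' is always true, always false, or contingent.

p2'·p4+p4·p0'+p0'·p4'+(p4·p0'+((p0'·p4'·p0)'·(p0'·p0'·p4')')')·p2'
= p2'·p4+p4·p0'+p0'·p4'+(p4·p0'+p0'·p4'·p0+p0'·p0'·p4')·p2'
= p2'·p4+p4·p0'+p0'·p4'+(p4·p0'+p0'·p4')·p2'
= p2'·p4+p4·p0'+p0'·p4'
= p2'·p4+p0'
This depends on p0, p2, p4, so it is not a constant.

contingent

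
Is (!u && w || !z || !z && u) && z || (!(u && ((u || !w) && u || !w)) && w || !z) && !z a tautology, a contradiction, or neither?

neither

(!u && w || !z || !z && u) && z || (!(u && ((u || !w) && u || !w)) && w || !z) && !z
= (!u && w || !z || !z && u) && z || (!(u && (u || !w)) && w || !z) && !z   — absorption
= (!u && w || !z || !z && u) && z || (!u && w || !z) && !z   — absorption
= (!u && w || !z) && z || (!u && w || !z) && !z   — absorption
= !u && w || !z   — distribution
This depends on u, w, z, so it is not a constant.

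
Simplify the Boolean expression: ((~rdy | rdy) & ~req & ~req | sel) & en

(~req | sel) & en

((~rdy | rdy) & ~req & ~req | sel) & en
= ((~rdy | rdy) & ~req | sel) & en
= (~req | sel) & en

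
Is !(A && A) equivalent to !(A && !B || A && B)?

E1: !(A && A)
    = !A   (idempotence)
E2: !(A && !B || A && B)
    = !A   (distribution)
Both reduce to !A, so they are equivalent.

Yes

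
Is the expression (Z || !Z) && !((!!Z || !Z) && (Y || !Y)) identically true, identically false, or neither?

(Z || !Z) && !((!!Z || !Z) && (Y || !Y))
= (Z || !Z) && !(!!Z || !Z)
= (Z || !Z) && !Z && Z
= !Z && Z
= false

identically false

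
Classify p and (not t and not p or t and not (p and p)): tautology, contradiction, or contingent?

contradiction

p and (not t and not p or t and not (p and p))
= p and (not t and not p or t and not p)
= p and not p
= False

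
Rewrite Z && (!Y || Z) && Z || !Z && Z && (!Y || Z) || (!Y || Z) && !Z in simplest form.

Z && (!Y || Z) && Z || !Z && Z && (!Y || Z) || (!Y || Z) && !Z
= Z && (!Y || Z) || (!Y || Z) && !Z   [distribution]
= !Y || Z   [distribution]

!Y || Z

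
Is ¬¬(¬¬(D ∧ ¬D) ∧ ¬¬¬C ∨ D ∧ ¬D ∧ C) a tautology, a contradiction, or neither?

contradiction

¬¬(¬¬(D ∧ ¬D) ∧ ¬¬¬C ∨ D ∧ ¬D ∧ C)
= ¬¬(¬¬(D ∧ ¬D) ∧ ¬C ∨ D ∧ ¬D ∧ C)   — double negation
= ¬¬(D ∧ ¬D ∧ ¬C ∨ D ∧ ¬D ∧ C)   — double negation
= D ∧ ¬D ∧ ¬C ∨ D ∧ ¬D ∧ C   — double negation
= D ∧ ¬D   — distribution
= False   — complement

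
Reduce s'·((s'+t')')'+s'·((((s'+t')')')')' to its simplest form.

s'

s'·((s'+t')')'+s'·((((s'+t')')')')'
= s'·((s'+t')')'+s'·((s'+t')')'
= s'·((s'+t')')'
= s'·(s'+t')
= s'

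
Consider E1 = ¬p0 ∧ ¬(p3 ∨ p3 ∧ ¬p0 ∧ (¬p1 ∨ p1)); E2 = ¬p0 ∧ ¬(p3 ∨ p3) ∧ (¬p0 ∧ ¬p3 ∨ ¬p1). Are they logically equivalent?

Yes

E1: ¬p0 ∧ ¬(p3 ∨ p3 ∧ ¬p0 ∧ (¬p1 ∨ p1))
    = ¬p0 ∧ ¬(p3 ∨ p3 ∧ ¬p0)   [complement / identity]
    = ¬p0 ∧ ¬p3   [absorption]
E2: ¬p0 ∧ ¬(p3 ∨ p3) ∧ (¬p0 ∧ ¬p3 ∨ ¬p1)
    = ¬p0 ∧ ¬p3 ∧ (¬p0 ∧ ¬p3 ∨ ¬p1)   [idempotence]
    = ¬p0 ∧ ¬p3   [absorption]
Both reduce to ¬p0 ∧ ¬p3, so they are equivalent.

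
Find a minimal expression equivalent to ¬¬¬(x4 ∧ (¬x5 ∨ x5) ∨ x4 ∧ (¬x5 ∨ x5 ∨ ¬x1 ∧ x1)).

¬¬¬(x4 ∧ (¬x5 ∨ x5) ∨ x4 ∧ (¬x5 ∨ x5 ∨ ¬x1 ∧ x1))
= ¬¬¬(x4 ∧ (¬x5 ∨ x5) ∨ x4 ∧ (¬x5 ∨ x5))   (complement / identity)
= ¬(x4 ∧ (¬x5 ∨ x5) ∨ x4 ∧ (¬x5 ∨ x5))   (double negation)
= ¬(x4 ∧ (¬x5 ∨ x5))   (idempotence)
= ¬x4   (complement / identity)

¬x4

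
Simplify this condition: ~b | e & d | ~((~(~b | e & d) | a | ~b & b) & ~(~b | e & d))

~b | e & d | ~((~(~b | e & d) | a | ~b & b) & ~(~b | e & d))
= ~b | e & d | ~((~(~b | e & d) | a) & ~(~b | e & d))   — complement / identity
= ~b | e & d | ~~(~b | e & d)   — absorption
= ~b | e & d | ~b | e & d   — double negation
= ~b | e & d   — idempotence

~b | e & d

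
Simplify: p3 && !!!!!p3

p3 && !!!!!p3
= p3 && !!!p3   — double negation
= p3 && !p3   — double negation
= false   — complement

false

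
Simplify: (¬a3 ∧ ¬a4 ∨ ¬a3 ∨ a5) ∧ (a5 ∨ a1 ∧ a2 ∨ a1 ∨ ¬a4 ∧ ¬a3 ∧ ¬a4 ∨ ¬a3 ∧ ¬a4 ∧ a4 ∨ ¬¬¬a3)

a5 ∨ ¬a3

(¬a3 ∧ ¬a4 ∨ ¬a3 ∨ a5) ∧ (a5 ∨ a1 ∧ a2 ∨ a1 ∨ ¬a4 ∧ ¬a3 ∧ ¬a4 ∨ ¬a3 ∧ ¬a4 ∧ a4 ∨ ¬¬¬a3)
= (¬a3 ∧ ¬a4 ∨ ¬a3 ∨ a5) ∧ (a5 ∨ a1 ∨ ¬a4 ∧ ¬a3 ∧ ¬a4 ∨ ¬a3 ∧ ¬a4 ∧ a4 ∨ ¬¬¬a3)
= (¬a3 ∧ ¬a4 ∨ ¬a3 ∨ a5) ∧ (a5 ∨ a1 ∨ ¬a4 ∧ ¬a3 ∧ ¬a4 ∨ ¬a3 ∧ ¬a4 ∧ a4 ∨ ¬a3)
= (¬a3 ∧ ¬a4 ∨ ¬a3 ∨ a5) ∧ (a5 ∨ a1 ∨ ¬a3 ∧ ¬a4 ∨ ¬a3)
= a5 ∧ (a5 ∨ a1) ∨ ¬a3 ∧ ¬a4 ∨ ¬a3
= a5 ∧ (a5 ∨ a1) ∨ ¬a3
= a5 ∨ ¬a3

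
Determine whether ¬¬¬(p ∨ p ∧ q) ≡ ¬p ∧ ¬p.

E1: ¬¬¬(p ∨ p ∧ q)
    = ¬¬¬p   [absorption]
    = ¬p   [double negation]
E2: ¬p ∧ ¬p
    = ¬p   [idempotence]
Both reduce to ¬p, so they are equivalent.

Yes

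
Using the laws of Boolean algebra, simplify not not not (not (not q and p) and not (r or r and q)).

not q and p or r

not not not (not (not q and p) and not (r or r and q))
= not not (not q and p or r or r and q)   [De Morgan]
= not q and p or r or r and q   [double negation]
= not q and p or r   [absorption]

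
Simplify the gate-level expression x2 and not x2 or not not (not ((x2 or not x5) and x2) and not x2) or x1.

x2 and not x2 or not not (not ((x2 or not x5) and x2) and not x2) or x1
= x2 and not x2 or not ((x2 or not x5) and x2) and not x2 or x1   [double negation]
= x2 and not x2 or not x2 and not x2 or x1   [absorption]
= not x2 or x1   [distribution]

not x2 or x1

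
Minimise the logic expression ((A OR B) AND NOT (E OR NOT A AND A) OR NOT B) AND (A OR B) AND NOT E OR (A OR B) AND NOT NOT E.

A OR B

((A OR B) AND NOT (E OR NOT A AND A) OR NOT B) AND (A OR B) AND NOT E OR (A OR B) AND NOT NOT E
= ((A OR B) AND NOT E OR NOT B) AND (A OR B) AND NOT E OR (A OR B) AND NOT NOT E   [complement / identity]
= ((A OR B) AND NOT E OR NOT B) AND (A OR B) AND NOT E OR (A OR B) AND E   [double negation]
= (A OR B) AND NOT E OR (A OR B) AND E   [absorption]
= A OR B   [distribution]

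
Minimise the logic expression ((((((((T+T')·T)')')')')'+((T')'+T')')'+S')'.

((((((((T+T')·T)')')')')'+((T')'+T')')'+S')'
= ((((((T+T')·T)')')')'·((T')'+T')+S')'   (De Morgan)
= ((((((T+T')·T)')')')'·(T+T')+S')'   (double negation)
= ((((((T+T')·T)')')')'+S')'   (complement / identity)
= ((((T')')')'+S')'   (complement / identity)
= ((T')'+S')'   (double negation)
= T'·S   (De Morgan)

T'·S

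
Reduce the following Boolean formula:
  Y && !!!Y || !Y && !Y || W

Y && !!!Y || !Y && !Y || W
= Y && !Y || !Y && !Y || W
= !Y || W

!Y || W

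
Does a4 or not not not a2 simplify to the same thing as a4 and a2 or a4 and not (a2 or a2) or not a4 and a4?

E1: a4 or not not not a2
    = a4 or not a2   (double negation)
E2: a4 and a2 or a4 and not (a2 or a2) or not a4 and a4
    = a4 and a2 or a4 and not (a2 or a2)   (complement / identity)
    = a4 and a2 or a4 and not a2   (idempotence)
    = a4   (distribution)
These differ: at a2=0, a4=0, E1 = 1 but E2 = 0.

No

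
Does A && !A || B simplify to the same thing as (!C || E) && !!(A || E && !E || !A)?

No

E1: A && !A || B
    = B   (complement / identity)
E2: (!C || E) && !!(A || E && !E || !A)
    = (!C || E) && (A || E && !E || !A)   (double negation)
    = (!C || E) && (A || !A)   (complement / identity)
    = !C || E   (complement / identity)
These differ: at A=0, B=0, C=0, E=0, E1 = 0 but E2 = 1.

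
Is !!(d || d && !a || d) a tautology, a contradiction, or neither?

neither

!!(d || d && !a || d)
= !!(d || d)   [absorption]
= !!d   [idempotence]
= d   [double negation]
This depends on d, so it is not a constant.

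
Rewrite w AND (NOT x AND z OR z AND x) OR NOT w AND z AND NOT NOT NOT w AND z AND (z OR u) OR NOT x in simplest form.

z OR NOT x

w AND (NOT x AND z OR z AND x) OR NOT w AND z AND NOT NOT NOT w AND z AND (z OR u) OR NOT x
= w AND (NOT x AND z OR z AND x) OR NOT w AND z AND NOT NOT NOT w AND z OR NOT x   (absorption)
= w AND (NOT x AND z OR z AND x) OR NOT w AND z AND NOT w AND z OR NOT x   (double negation)
= w AND z OR NOT w AND z AND NOT w AND z OR NOT x   (distribution)
= w AND z OR NOT w AND z OR NOT x   (idempotence)
= z OR NOT x   (distribution)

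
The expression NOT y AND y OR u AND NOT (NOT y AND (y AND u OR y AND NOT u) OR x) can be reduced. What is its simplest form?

NOT y AND y OR u AND NOT (NOT y AND (y AND u OR y AND NOT u) OR x)
= NOT y AND y OR u AND NOT (NOT y AND y OR x)   (distribution)
= NOT y AND y OR u AND NOT x   (complement / identity)
= u AND NOT x   (complement / identity)

u AND NOT x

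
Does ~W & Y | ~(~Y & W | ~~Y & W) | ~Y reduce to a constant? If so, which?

~W & Y | ~(~Y & W | ~~Y & W) | ~Y
= ~W & Y | ~(~Y & W | Y & W) | ~Y   [double negation]
= ~W & Y | ~W | ~Y   [distribution]
= ~W | ~Y   [absorption]
This depends on W, Y, so it is not a constant.

no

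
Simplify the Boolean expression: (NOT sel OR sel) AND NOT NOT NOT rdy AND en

(NOT sel OR sel) AND NOT NOT NOT rdy AND en
= (NOT sel OR sel) AND NOT rdy AND en   — double negation
= NOT rdy AND en   — complement / identity

NOT rdy AND en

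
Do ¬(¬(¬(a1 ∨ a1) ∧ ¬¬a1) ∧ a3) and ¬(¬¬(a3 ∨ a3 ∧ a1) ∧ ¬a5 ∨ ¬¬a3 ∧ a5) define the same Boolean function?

E1: ¬(¬(¬(a1 ∨ a1) ∧ ¬¬a1) ∧ a3)
    = ¬(¬(¬a1 ∧ ¬¬a1) ∧ a3)   [idempotence]
    = ¬((a1 ∨ ¬a1) ∧ a3)   [De Morgan]
    = ¬a3   [complement / identity]
E2: ¬(¬¬(a3 ∨ a3 ∧ a1) ∧ ¬a5 ∨ ¬¬a3 ∧ a5)
    = ¬(¬¬a3 ∧ ¬a5 ∨ ¬¬a3 ∧ a5)   [absorption]
    = ¬¬¬a3   [distribution]
    = ¬a3   [double negation]
Both reduce to ¬a3, so they are equivalent.

Yes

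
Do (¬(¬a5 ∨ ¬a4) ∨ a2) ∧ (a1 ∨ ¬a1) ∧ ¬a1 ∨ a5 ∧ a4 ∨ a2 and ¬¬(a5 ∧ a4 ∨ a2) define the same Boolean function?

E1: (¬(¬a5 ∨ ¬a4) ∨ a2) ∧ (a1 ∨ ¬a1) ∧ ¬a1 ∨ a5 ∧ a4 ∨ a2
    = (¬(¬a5 ∨ ¬a4) ∨ a2) ∧ ¬a1 ∨ a5 ∧ a4 ∨ a2   (complement / identity)
    = (a5 ∧ a4 ∨ a2) ∧ ¬a1 ∨ a5 ∧ a4 ∨ a2   (De Morgan)
    = a5 ∧ a4 ∨ a2   (absorption)
E2: ¬¬(a5 ∧ a4 ∨ a2)
    = a5 ∧ a4 ∨ a2   (double negation)
Both reduce to a5 ∧ a4 ∨ a2, so they are equivalent.

Yes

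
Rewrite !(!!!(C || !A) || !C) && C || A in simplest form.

C || A

!(!!!(C || !A) || !C) && C || A
= !(!(C || !A) || !C) && C || A
= (C || !A) && C && C || A
= C && C || A
= C || A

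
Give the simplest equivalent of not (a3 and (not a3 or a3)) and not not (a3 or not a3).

not (a3 and (not a3 or a3)) and not not (a3 or not a3)
= not (a3 and (not a3 or a3)) and (a3 or not a3)   [double negation]
= not (a3 and (not a3 or a3))   [complement / identity]
= not a3   [complement / identity]

not a3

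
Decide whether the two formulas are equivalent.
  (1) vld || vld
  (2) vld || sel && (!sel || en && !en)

Yes

E1: vld || vld
    = vld   (idempotence)
E2: vld || sel && (!sel || en && !en)
    = vld || sel && !sel   (complement / identity)
    = vld   (complement / identity)
Both reduce to vld, so they are equivalent.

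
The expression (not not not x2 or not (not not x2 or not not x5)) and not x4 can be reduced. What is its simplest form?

not x2 and not x4

(not not not x2 or not (not not x2 or not not x5)) and not x4
= (not not not x2 or not x2 and not x5) and not x4   (De Morgan)
= (not x2 or not x2 and not x5) and not x4   (double negation)
= not x2 and not x4   (absorption)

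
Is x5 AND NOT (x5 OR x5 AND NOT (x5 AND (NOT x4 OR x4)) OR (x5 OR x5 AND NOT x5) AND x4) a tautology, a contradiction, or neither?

x5 AND NOT (x5 OR x5 AND NOT (x5 AND (NOT x4 OR x4)) OR (x5 OR x5 AND NOT x5) AND x4)
= x5 AND NOT (x5 OR x5 AND NOT x5 OR (x5 OR x5 AND NOT x5) AND x4)   (complement / identity)
= x5 AND NOT (x5 OR x5 AND NOT x5)   (absorption)
= x5 AND NOT x5   (complement / identity)
= FALSE   (complement)

contradiction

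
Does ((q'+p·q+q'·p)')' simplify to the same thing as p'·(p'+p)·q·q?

No

E1: ((q'+p·q+q'·p)')'
    = ((q'+p)')'   — distribution
    = q'+p   — double negation
E2: p'·(p'+p)·q·q
    = p'·q·q   — complement / identity
    = p'·q   — idempotence
These differ: at p=0, q=0, E1 = 1 but E2 = 0.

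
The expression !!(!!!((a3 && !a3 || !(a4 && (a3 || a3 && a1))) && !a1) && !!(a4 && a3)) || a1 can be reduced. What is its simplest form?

!!(!!!((a3 && !a3 || !(a4 && (a3 || a3 && a1))) && !a1) && !!(a4 && a3)) || a1
= !!(!!!(!(a4 && (a3 || a3 && a1)) && !a1) && !!(a4 && a3)) || a1   (complement / identity)
= !(!!(!(a4 && (a3 || a3 && a1)) && !a1) || !(a4 && a3)) || a1   (De Morgan)
= !(!(a4 && (a3 || a3 && a1) || a1) || !(a4 && a3)) || a1   (De Morgan)
= (a4 && (a3 || a3 && a1) || a1) && a4 && a3 || a1   (De Morgan)
= (a4 && a3 || a1) && a4 && a3 || a1   (absorption)
= a4 && a3 || a1   (absorption)

a4 && a3 || a1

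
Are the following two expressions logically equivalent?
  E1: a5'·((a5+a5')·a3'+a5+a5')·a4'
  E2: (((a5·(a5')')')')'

No

E1: a5'·((a5+a5')·a3'+a5+a5')·a4'
    = a5'·(a5+a5')·a4'
    = a5'·a4'
E2: (((a5·(a5')')')')'
    = (((a5·a5)')')'
    = ((a5')')'
    = a5'
These differ: at a3=1, a4=1, a5=0, E1 = 0 but E2 = 1.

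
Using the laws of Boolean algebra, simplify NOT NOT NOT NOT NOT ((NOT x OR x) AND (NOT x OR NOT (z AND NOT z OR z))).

NOT NOT NOT NOT NOT ((NOT x OR x) AND (NOT x OR NOT (z AND NOT z OR z)))
= NOT NOT NOT NOT NOT (NOT x OR NOT (z AND NOT z OR z))   [complement / identity]
= NOT NOT NOT NOT NOT (NOT x OR NOT z)   [complement / identity]
= NOT NOT NOT (NOT x OR NOT z)   [double negation]
= NOT NOT (x AND z)   [De Morgan]
= x AND z   [double negation]

x AND z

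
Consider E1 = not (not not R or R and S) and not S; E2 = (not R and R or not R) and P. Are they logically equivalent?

No

E1: not (not not R or R and S) and not S
    = not (R or R and S) and not S   (double negation)
    = not R and not S   (absorption)
E2: (not R and R or not R) and P
    = not R and P   (complement / identity)
These differ: at P=0, R=0, S=0, E1 = 1 but E2 = 0.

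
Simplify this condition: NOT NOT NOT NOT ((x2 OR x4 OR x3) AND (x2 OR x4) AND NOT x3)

(x2 OR x4) AND NOT x3

NOT NOT NOT NOT ((x2 OR x4 OR x3) AND (x2 OR x4) AND NOT x3)
= NOT NOT NOT NOT ((x2 OR x4) AND NOT x3)   (absorption)
= NOT NOT ((x2 OR x4) AND NOT x3)   (double negation)
= (x2 OR x4) AND NOT x3   (double negation)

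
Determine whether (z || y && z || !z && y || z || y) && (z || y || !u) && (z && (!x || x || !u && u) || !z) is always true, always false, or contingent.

contingent

(z || y && z || !z && y || z || y) && (z || y || !u) && (z && (!x || x || !u && u) || !z)
= (z || y && z || !z && y || z || y) && (z || y || !u) && (z && (!x || x) || !z)   [complement / identity]
= (z || y || z || y) && (z || y || !u) && (z && (!x || x) || !z)   [distribution]
= (z || y || z || y) && (z || y || !u) && (z || !z)   [complement / identity]
= ((z || y) && !u || z || y) && (z || !z)   [distribution]
= (z || y) && (z || !z)   [absorption]
= z || y   [complement / identity]
This depends on y, z, so it is not a constant.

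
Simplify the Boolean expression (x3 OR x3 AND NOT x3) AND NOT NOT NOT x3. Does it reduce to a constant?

(x3 OR x3 AND NOT x3) AND NOT NOT NOT x3
= x3 AND NOT NOT NOT x3   — complement / identity
= x3 AND NOT x3   — double negation
= FALSE   — complement

FALSE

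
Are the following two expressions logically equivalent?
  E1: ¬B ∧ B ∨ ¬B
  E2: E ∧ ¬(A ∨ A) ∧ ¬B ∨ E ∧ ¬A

No

E1: ¬B ∧ B ∨ ¬B
    = ¬B   [complement / identity]
E2: E ∧ ¬(A ∨ A) ∧ ¬B ∨ E ∧ ¬A
    = E ∧ ¬A ∧ ¬B ∨ E ∧ ¬A   [idempotence]
    = E ∧ ¬A   [absorption]
These differ: at A=0, B=0, E=0, E1 = 1 but E2 = 0.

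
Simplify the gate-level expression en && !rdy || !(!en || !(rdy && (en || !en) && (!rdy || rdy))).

en && !rdy || !(!en || !(rdy && (en || !en) && (!rdy || rdy)))
= en && !rdy || !(!en || !(rdy && (en || !en)))
= en && !rdy || !(!en || !rdy)
= en && !rdy || en && rdy
= (!rdy || rdy) && en
= en

en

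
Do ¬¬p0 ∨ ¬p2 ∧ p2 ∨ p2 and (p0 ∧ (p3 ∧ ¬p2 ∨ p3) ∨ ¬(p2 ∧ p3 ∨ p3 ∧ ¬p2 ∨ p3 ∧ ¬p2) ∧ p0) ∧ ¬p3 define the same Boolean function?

No

E1: ¬¬p0 ∨ ¬p2 ∧ p2 ∨ p2
    = p0 ∨ ¬p2 ∧ p2 ∨ p2   [double negation]
    = p0 ∨ p2   [complement / identity]
E2: (p0 ∧ (p3 ∧ ¬p2 ∨ p3) ∨ ¬(p2 ∧ p3 ∨ p3 ∧ ¬p2 ∨ p3 ∧ ¬p2) ∧ p0) ∧ ¬p3
    = (p0 ∧ (p3 ∧ ¬p2 ∨ p3) ∨ ¬(p2 ∧ p3 ∨ p3 ∧ ¬p2) ∧ p0) ∧ ¬p3   [idempotence]
    = (p0 ∧ (p3 ∧ ¬p2 ∨ p3) ∨ ¬p3 ∧ p0) ∧ ¬p3   [distribution]
    = (p0 ∧ p3 ∨ ¬p3 ∧ p0) ∧ ¬p3   [absorption]
    = p0 ∧ ¬p3   [distribution]
These differ: at p0=0, p2=1, p3=1, E1 = 1 but E2 = 0.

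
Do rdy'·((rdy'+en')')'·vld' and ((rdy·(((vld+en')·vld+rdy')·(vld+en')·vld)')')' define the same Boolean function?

No

E1: rdy'·((rdy'+en')')'·vld'
    = rdy'·(rdy'+en')·vld'   (double negation)
    = rdy'·vld'   (absorption)
E2: ((rdy·(((vld+en')·vld+rdy')·(vld+en')·vld)')')'
    = ((rdy·((vld+en')·vld)')')'   (absorption)
    = ((rdy·vld')')'   (absorption)
    = rdy·vld'   (double negation)
These differ: at en=1, rdy=0, vld=0, E1 = 1 but E2 = 0.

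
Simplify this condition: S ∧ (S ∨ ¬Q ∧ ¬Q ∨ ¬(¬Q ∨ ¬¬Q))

S

S ∧ (S ∨ ¬Q ∧ ¬Q ∨ ¬(¬Q ∨ ¬¬Q))
= S ∧ (S ∨ ¬Q ∧ ¬Q ∨ Q ∧ ¬Q)   (De Morgan)
= S ∧ (S ∨ ¬Q)   (distribution)
= S   (absorption)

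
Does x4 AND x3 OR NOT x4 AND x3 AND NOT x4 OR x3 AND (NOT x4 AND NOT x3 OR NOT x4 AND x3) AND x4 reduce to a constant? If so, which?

x4 AND x3 OR NOT x4 AND x3 AND NOT x4 OR x3 AND (NOT x4 AND NOT x3 OR NOT x4 AND x3) AND x4
= x4 AND x3 OR NOT x4 AND x3 AND NOT x4 OR x3 AND NOT x4 AND x4   [distribution]
= x4 AND x3 OR x3 AND NOT x4   [distribution]
= x3   [distribution]
This depends on x3, so it is not a constant.

no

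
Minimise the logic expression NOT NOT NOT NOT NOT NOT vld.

vld

NOT NOT NOT NOT NOT NOT vld
= NOT NOT NOT NOT vld   [double negation]
= NOT NOT vld   [double negation]
= vld   [double negation]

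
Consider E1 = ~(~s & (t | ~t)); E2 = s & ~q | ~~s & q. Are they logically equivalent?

E1: ~(~s & (t | ~t))
    = ~~s   — complement / identity
    = s   — double negation
E2: s & ~q | ~~s & q
    = s & ~q | s & q   — double negation
    = s   — distribution
Both reduce to s, so they are equivalent.

Yes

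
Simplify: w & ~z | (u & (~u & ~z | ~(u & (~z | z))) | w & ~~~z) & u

w & ~z

w & ~z | (u & (~u & ~z | ~(u & (~z | z))) | w & ~~~z) & u
= w & ~z | (u & (~u & ~z | ~u) | w & ~~~z) & u   (complement / identity)
= w & ~z | (u & (~u & ~z | ~u) | w & ~z) & u   (double negation)
= w & ~z | (u & ~u | w & ~z) & u   (absorption)
= w & ~z | w & ~z & u   (complement / identity)
= w & ~z   (absorption)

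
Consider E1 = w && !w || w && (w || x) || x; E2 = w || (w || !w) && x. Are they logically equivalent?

Yes

E1: w && !w || w && (w || x) || x
    = w && (w || x) || x
    = w || x
E2: w || (w || !w) && x
    = w || x
Both reduce to w || x, so they are equivalent.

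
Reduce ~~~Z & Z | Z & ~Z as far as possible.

0

~~~Z & Z | Z & ~Z
= ~Z & Z | Z & ~Z   [double negation]
= Z & ~Z   [complement / identity]
= 0   [complement]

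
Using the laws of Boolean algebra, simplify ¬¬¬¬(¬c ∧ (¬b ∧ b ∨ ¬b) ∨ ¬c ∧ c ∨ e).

¬¬¬¬(¬c ∧ (¬b ∧ b ∨ ¬b) ∨ ¬c ∧ c ∨ e)
= ¬¬¬¬(¬c ∧ (¬b ∧ b ∨ ¬b) ∨ e)   — complement / identity
= ¬¬¬¬(¬c ∧ ¬b ∨ e)   — complement / identity
= ¬¬(¬c ∧ ¬b ∨ e)   — double negation
= ¬c ∧ ¬b ∨ e   — double negation

¬c ∧ ¬b ∨ e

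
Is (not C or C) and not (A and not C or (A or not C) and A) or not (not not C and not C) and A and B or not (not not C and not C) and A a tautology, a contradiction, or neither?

(not C or C) and not (A and not C or (A or not C) and A) or not (not not C and not C) and A and B or not (not not C and not C) and A
= (not C or C) and not (A and not C or A) or not (not not C and not C) and A and B or not (not not C and not C) and A   [absorption]
= (not C or C) and not (A and not C or A) or not (not not C and not C) and A   [absorption]
= (not C or C) and not A or not (not not C and not C) and A   [absorption]
= (not C or C) and not A or (not C or C) and A   [De Morgan]
= not C or C   [distribution]
= True   [complement]

tautology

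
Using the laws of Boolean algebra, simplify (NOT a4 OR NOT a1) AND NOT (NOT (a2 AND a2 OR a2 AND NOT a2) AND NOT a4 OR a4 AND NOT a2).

(NOT a4 OR NOT a1) AND a2

(NOT a4 OR NOT a1) AND NOT (NOT (a2 AND a2 OR a2 AND NOT a2) AND NOT a4 OR a4 AND NOT a2)
= (NOT a4 OR NOT a1) AND NOT (NOT a2 AND NOT a4 OR a4 AND NOT a2)   [distribution]
= (NOT a4 OR NOT a1) AND NOT NOT a2   [distribution]
= (NOT a4 OR NOT a1) AND a2   [double negation]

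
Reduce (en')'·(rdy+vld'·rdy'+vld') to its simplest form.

en·(rdy+vld')

(en')'·(rdy+vld'·rdy'+vld')
= en·(rdy+vld'·rdy'+vld')   [double negation]
= en·(rdy+vld')   [absorption]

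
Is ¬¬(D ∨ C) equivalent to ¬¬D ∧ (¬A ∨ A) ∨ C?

Yes

E1: ¬¬(D ∨ C)
    = D ∨ C   (double negation)
E2: ¬¬D ∧ (¬A ∨ A) ∨ C
    = D ∧ (¬A ∨ A) ∨ C   (double negation)
    = D ∨ C   (complement / identity)
Both reduce to D ∨ C, so they are equivalent.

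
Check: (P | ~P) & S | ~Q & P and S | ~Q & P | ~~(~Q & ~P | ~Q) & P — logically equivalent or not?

E1: (P | ~P) & S | ~Q & P
    = S | ~Q & P   [complement / identity]
E2: S | ~Q & P | ~~(~Q & ~P | ~Q) & P
    = S | ~Q & P | ~~~Q & P   [absorption]
    = S | ~Q & P | ~Q & P   [double negation]
    = S | ~Q & P   [idempotence]
Both reduce to S | ~Q & P, so they are equivalent.

Yes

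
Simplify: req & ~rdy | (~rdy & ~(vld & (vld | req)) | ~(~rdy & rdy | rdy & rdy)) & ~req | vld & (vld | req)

req & ~rdy | (~rdy & ~(vld & (vld | req)) | ~(~rdy & rdy | rdy & rdy)) & ~req | vld & (vld | req)
= req & ~rdy | (~rdy & ~vld | ~(~rdy & rdy | rdy & rdy)) & ~req | vld & (vld | req)   (absorption)
= req & ~rdy | (~rdy & ~vld | ~(~rdy & rdy | rdy & rdy)) & ~req | vld   (absorption)
= req & ~rdy | (~rdy & ~vld | ~rdy) & ~req | vld   (distribution)
= req & ~rdy | ~rdy & ~req | vld   (absorption)
= ~rdy | vld   (distribution)

~rdy | vld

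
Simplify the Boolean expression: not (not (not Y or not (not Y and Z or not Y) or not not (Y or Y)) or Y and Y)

not (not (not Y or not (not Y and Z or not Y) or not not (Y or Y)) or Y and Y)
= not (not (not Y or not not Y or not not (Y or Y)) or Y and Y)   (absorption)
= not (not (not Y or not not Y or not not Y) or Y and Y)   (idempotence)
= not (not (not Y or not not Y) or Y and Y)   (idempotence)
= not (Y and not Y or Y and Y)   (De Morgan)
= not Y   (distribution)

not Y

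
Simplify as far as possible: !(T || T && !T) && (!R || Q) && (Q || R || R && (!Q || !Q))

!T && Q

!(T || T && !T) && (!R || Q) && (Q || R || R && (!Q || !Q))
= !(T || T && !T) && (Q || !R && (R || R && (!Q || !Q)))   — distribution
= !T && (Q || !R && (R || R && (!Q || !Q)))   — complement / identity
= !T && (Q || !R && (R || R && !Q))   — idempotence
= !T && (Q || !R && R)   — absorption
= !T && Q   — complement / identity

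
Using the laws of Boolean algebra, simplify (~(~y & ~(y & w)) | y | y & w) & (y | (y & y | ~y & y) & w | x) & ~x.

y & ~x

(~(~y & ~(y & w)) | y | y & w) & (y | (y & y | ~y & y) & w | x) & ~x
= (y | y & w | y | y & w) & (y | (y & y | ~y & y) & w | x) & ~x
= (y | y & w | y | y & w) & (y | y & w | x) & ~x
= ((y | y & w) & x | y | y & w) & ~x
= (y | y & w) & ~x
= y & ~x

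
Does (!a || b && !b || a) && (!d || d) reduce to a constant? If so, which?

(!a || b && !b || a) && (!d || d)
= (!a || a) && (!d || d)   (complement / identity)
= !a || a   (complement / identity)
= true   (complement)

yes, True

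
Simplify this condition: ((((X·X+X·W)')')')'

X

((((X·X+X·W)')')')'
= (((((X+W)·X)')')')'
= (((X+W)·X)')'
= (X')'
= X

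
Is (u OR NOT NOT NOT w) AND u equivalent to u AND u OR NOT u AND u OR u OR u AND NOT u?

Yes

E1: (u OR NOT NOT NOT w) AND u
    = (u OR NOT w) AND u   — double negation
    = u   — absorption
E2: u AND u OR NOT u AND u OR u OR u AND NOT u
    = u AND u OR NOT u AND u OR u   — complement / identity
    = u OR u   — distribution
    = u   — idempotence
Both reduce to u, so they are equivalent.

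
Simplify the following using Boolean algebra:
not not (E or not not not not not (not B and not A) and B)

E or B

not not (E or not not not not not (not B and not A) and B)
= not not (E or not not not (not B and not A) and B)   — double negation
= not not (E or not (not B and not A) and B)   — double negation
= E or not (not B and not A) and B   — double negation
= E or (B or A) and B   — De Morgan
= E or B   — absorption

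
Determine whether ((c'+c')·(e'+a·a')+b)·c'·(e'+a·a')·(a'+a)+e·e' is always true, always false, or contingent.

contingent

((c'+c')·(e'+a·a')+b)·c'·(e'+a·a')·(a'+a)+e·e'
= ((c'+c')·(e'+a·a')+b)·c'·(e'+a·a')+e·e'   [complement / identity]
= (c'·(e'+a·a')+b)·c'·(e'+a·a')+e·e'   [idempotence]
= c'·(e'+a·a')+e·e'   [absorption]
= c'·(e'+a·a')   [complement / identity]
= c'·e'   [complement / identity]
This depends on c, e, so it is not a constant.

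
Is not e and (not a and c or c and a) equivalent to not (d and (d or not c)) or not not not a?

No

E1: not e and (not a and c or c and a)
    = not e and c   — distribution
E2: not (d and (d or not c)) or not not not a
    = not (d and (d or not c)) or not a   — double negation
    = not d or not a   — absorption
These differ: at a=0, c=0, d=0, e=1, E1 = 0 but E2 = 1.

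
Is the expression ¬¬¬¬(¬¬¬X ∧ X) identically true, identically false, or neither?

¬¬¬¬(¬¬¬X ∧ X)
= ¬¬¬¬(¬X ∧ X)   (double negation)
= ¬¬(¬X ∧ X)   (double negation)
= ¬X ∧ X   (double negation)
= False   (complement)

identically false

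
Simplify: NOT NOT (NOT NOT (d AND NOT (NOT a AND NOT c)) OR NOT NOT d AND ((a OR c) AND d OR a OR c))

NOT NOT (NOT NOT (d AND NOT (NOT a AND NOT c)) OR NOT NOT d AND ((a OR c) AND d OR a OR c))
= NOT NOT (NOT NOT (d AND (a OR c)) OR NOT NOT d AND ((a OR c) AND d OR a OR c))   [De Morgan]
= NOT NOT (NOT NOT (d AND (a OR c)) OR NOT NOT d AND (a OR c))   [absorption]
= NOT NOT (d AND (a OR c)) OR NOT NOT d AND (a OR c)   [double negation]
= d AND (a OR c) OR NOT NOT d AND (a OR c)   [double negation]
= d AND (a OR c) OR d AND (a OR c)   [double negation]
= d AND (a OR c)   [idempotence]

d AND (a OR c)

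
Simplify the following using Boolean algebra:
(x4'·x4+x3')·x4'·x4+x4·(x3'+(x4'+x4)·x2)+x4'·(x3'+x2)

x3'+x2

(x4'·x4+x3')·x4'·x4+x4·(x3'+(x4'+x4)·x2)+x4'·(x3'+x2)
= x4'·x4+x4·(x3'+(x4'+x4)·x2)+x4'·(x3'+x2)   (absorption)
= x4'·x4+x4·(x3'+x2)+x4'·(x3'+x2)   (complement / identity)
= x4·(x3'+x2)+x4'·(x3'+x2)   (complement / identity)
= x3'+x2   (distribution)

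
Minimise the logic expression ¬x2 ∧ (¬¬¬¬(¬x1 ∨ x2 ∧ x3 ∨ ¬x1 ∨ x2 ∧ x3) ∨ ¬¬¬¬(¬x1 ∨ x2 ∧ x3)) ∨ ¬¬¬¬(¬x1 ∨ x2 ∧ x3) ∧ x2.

¬x1 ∨ x2 ∧ x3

¬x2 ∧ (¬¬¬¬(¬x1 ∨ x2 ∧ x3 ∨ ¬x1 ∨ x2 ∧ x3) ∨ ¬¬¬¬(¬x1 ∨ x2 ∧ x3)) ∨ ¬¬¬¬(¬x1 ∨ x2 ∧ x3) ∧ x2
= ¬x2 ∧ (¬¬¬¬(¬x1 ∨ x2 ∧ x3) ∨ ¬¬¬¬(¬x1 ∨ x2 ∧ x3)) ∨ ¬¬¬¬(¬x1 ∨ x2 ∧ x3) ∧ x2   [idempotence]
= ¬x2 ∧ ¬¬¬¬(¬x1 ∨ x2 ∧ x3) ∨ ¬¬¬¬(¬x1 ∨ x2 ∧ x3) ∧ x2   [idempotence]
= ¬¬¬¬(¬x1 ∨ x2 ∧ x3)   [distribution]
= ¬¬(¬x1 ∨ x2 ∧ x3)   [double negation]
= ¬x1 ∨ x2 ∧ x3   [double negation]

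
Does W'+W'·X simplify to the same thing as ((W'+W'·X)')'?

E1: W'+W'·X
    = W'   [absorption]
E2: ((W'+W'·X)')'
    = ((W')')'   [absorption]
    = W'   [double negation]
Both reduce to W', so they are equivalent.

Yes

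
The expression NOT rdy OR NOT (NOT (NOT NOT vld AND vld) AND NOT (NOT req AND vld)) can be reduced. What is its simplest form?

NOT rdy OR NOT (NOT (NOT NOT vld AND vld) AND NOT (NOT req AND vld))
= NOT rdy OR NOT (NOT (vld AND vld) AND NOT (NOT req AND vld))
= NOT rdy OR vld AND vld OR NOT req AND vld
= NOT rdy OR vld AND (vld OR NOT req)
= NOT rdy OR vld

NOT rdy OR vld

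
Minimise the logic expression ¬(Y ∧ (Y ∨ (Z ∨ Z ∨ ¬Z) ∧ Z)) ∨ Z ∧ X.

¬(Y ∧ (Y ∨ (Z ∨ Z ∨ ¬Z) ∧ Z)) ∨ Z ∧ X
= ¬(Y ∧ (Y ∨ (Z ∨ ¬Z) ∧ Z)) ∨ Z ∧ X   (idempotence)
= ¬(Y ∧ (Y ∨ Z)) ∨ Z ∧ X   (complement / identity)
= ¬Y ∨ Z ∧ X   (absorption)

¬Y ∨ Z ∧ X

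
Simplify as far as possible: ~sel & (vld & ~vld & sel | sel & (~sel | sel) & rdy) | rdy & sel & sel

rdy & sel

~sel & (vld & ~vld & sel | sel & (~sel | sel) & rdy) | rdy & sel & sel
= ~sel & (vld & ~vld & sel | sel & rdy) | rdy & sel & sel   — complement / identity
= ~sel & (vld & ~vld | rdy) & sel | rdy & sel & sel   — distribution
= ~sel & rdy & sel | rdy & sel & sel   — complement / identity
= rdy & sel   — distribution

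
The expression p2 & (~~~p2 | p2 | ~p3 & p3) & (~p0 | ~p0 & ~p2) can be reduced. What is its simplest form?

p2 & (~~~p2 | p2 | ~p3 & p3) & (~p0 | ~p0 & ~p2)
= p2 & (~p2 | p2 | ~p3 & p3) & (~p0 | ~p0 & ~p2)   [double negation]
= p2 & (~p2 | p2) & (~p0 | ~p0 & ~p2)   [complement / identity]
= p2 & (~p0 | ~p0 & ~p2)   [complement / identity]
= p2 & ~p0   [absorption]

p2 & ~p0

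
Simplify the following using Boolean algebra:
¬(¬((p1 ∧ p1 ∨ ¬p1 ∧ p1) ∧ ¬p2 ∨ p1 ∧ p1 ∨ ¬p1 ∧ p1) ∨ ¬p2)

p1 ∧ p2

¬(¬((p1 ∧ p1 ∨ ¬p1 ∧ p1) ∧ ¬p2 ∨ p1 ∧ p1 ∨ ¬p1 ∧ p1) ∨ ¬p2)
= ¬(¬(p1 ∧ p1 ∨ ¬p1 ∧ p1) ∨ ¬p2)   (absorption)
= (p1 ∧ p1 ∨ ¬p1 ∧ p1) ∧ p2   (De Morgan)
= p1 ∧ p2   (distribution)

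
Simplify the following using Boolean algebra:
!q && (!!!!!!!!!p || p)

!q

!q && (!!!!!!!!!p || p)
= !q && (!!!!!!!p || p)   [double negation]
= !q && (!!!!!p || p)   [double negation]
= !q && (!!!p || p)   [double negation]
= !q && (!p || p)   [double negation]
= !q   [complement / identity]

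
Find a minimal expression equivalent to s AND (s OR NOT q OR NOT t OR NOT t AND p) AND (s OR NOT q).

s AND (s OR NOT q OR NOT t OR NOT t AND p) AND (s OR NOT q)
= s AND (s OR NOT q OR NOT t) AND (s OR NOT q)   [absorption]
= s AND (s OR NOT q)   [absorption]
= s   [absorption]

s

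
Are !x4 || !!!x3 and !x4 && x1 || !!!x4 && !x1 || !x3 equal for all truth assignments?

E1: !x4 || !!!x3
    = !x4 || !x3
E2: !x4 && x1 || !!!x4 && !x1 || !x3
    = !x4 && x1 || !x4 && !x1 || !x3
    = !x4 || !x3
Both reduce to !x4 || !x3, so they are equivalent.

Yes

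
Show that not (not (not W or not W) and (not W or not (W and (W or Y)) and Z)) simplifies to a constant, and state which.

not (not (not W or not W) and (not W or not (W and (W or Y)) and Z))
= not (not (not W or not W) and (not W or not W and Z))   (absorption)
= not (not (not W or not W) and not W)   (absorption)
= not (not not W and not W)   (idempotence)
= not W or W   (De Morgan)
= True   (complement)

True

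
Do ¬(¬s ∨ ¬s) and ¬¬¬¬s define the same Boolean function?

E1: ¬(¬s ∨ ¬s)
    = s ∧ s   [De Morgan]
    = s   [idempotence]
E2: ¬¬¬¬s
    = ¬¬s   [double negation]
    = s   [double negation]
Both reduce to s, so they are equivalent.

Yes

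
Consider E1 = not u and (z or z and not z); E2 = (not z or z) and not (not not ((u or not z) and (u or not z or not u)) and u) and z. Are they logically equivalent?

E1: not u and (z or z and not z)
    = not u and z   [complement / identity]
E2: (not z or z) and not (not not ((u or not z) and (u or not z or not u)) and u) and z
    = (not z or z) and not (not not (u or not z) and u) and z   [absorption]
    = not (not not (u or not z) and u) and z   [complement / identity]
    = not ((u or not z) and u) and z   [double negation]
    = not u and z   [absorption]
Both reduce to not u and z, so they are equivalent.

Yes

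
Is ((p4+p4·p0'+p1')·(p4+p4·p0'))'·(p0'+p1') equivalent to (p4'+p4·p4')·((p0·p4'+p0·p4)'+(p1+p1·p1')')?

Yes

E1: ((p4+p4·p0'+p1')·(p4+p4·p0'))'·(p0'+p1')
    = (p4+p4·p0')'·(p0'+p1')
    = p4'·(p0'+p1')
E2: (p4'+p4·p4')·((p0·p4'+p0·p4)'+(p1+p1·p1')')
    = (p4'+p4·p4')·((p0·p4'+p0·p4)'+p1')
    = p4'·((p0·p4'+p0·p4)'+p1')
    = p4'·(p0'+p1')
Both reduce to p4'·(p0'+p1'), so they are equivalent.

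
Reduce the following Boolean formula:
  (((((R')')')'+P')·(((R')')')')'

R'

(((((R')')')'+P')·(((R')')')')'
= ((((R')')')')'   — absorption
= ((R')')'   — double negation
= R'   — double negation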